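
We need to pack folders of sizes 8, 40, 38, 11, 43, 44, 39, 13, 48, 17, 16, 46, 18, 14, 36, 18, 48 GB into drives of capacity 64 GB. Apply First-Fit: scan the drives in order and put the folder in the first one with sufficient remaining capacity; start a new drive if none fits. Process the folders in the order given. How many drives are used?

Put 8 GB in drive 1; 56 GB remain.
Put 40 GB in drive 1; 16 GB remain.
Put 38 GB in drive 2; 26 GB remain.
Put 11 GB in drive 1; 5 GB remain.
Put 43 GB in drive 3; 21 GB remain.
Put 44 GB in drive 4; 20 GB remain.
Put 39 GB in drive 5; 25 GB remain.
Put 13 GB in drive 2; 13 GB remain.
Put 48 GB in drive 6; 16 GB remain.
Put 17 GB in drive 3; 4 GB remain.
Put 16 GB in drive 4; 4 GB remain.
Put 46 GB in drive 7; 18 GB remain.
Put 18 GB in drive 5; 7 GB remain.
Put 14 GB in drive 6; 2 GB remain.
Put 36 GB in drive 8; 28 GB remain.
Put 18 GB in drive 7; 0 GB remain.
Put 48 GB in drive 9; 16 GB remain.
Final drives: [8,40,11] [38,13] [43,17] [44,16] [39,18] [48,14] [46,18] [36] [48].

9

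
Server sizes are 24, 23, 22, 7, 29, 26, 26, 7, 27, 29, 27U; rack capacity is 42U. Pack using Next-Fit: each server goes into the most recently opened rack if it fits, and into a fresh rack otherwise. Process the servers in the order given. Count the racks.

24U → rack 1 (remaining 18U)
23U → rack 2 (remaining 19U)
22U → rack 3 (remaining 20U)
7U → rack 3 (remaining 13U)
29U → rack 4 (remaining 13U)
26U → rack 5 (remaining 16U)
26U → rack 6 (remaining 16U)
7U → rack 6 (remaining 9U)
27U → rack 7 (remaining 15U)
29U → rack 8 (remaining 13U)
27U → rack 9 (remaining 15U)

9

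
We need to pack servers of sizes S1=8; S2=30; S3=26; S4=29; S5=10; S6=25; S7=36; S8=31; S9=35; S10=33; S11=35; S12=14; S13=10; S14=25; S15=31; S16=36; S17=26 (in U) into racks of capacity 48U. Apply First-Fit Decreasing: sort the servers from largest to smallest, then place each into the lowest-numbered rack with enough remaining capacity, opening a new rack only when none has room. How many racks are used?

13

Sorted descending: 36, 36, 35, 35, 33, 31, 31, 30, 29, 26, 26, 25, 25, 14, 10, 10, 8.
Put 36U in rack 1; 12U remain.
Put 36U in rack 2; 12U remain.
Put 35U in rack 3; 13U remain.
Put 35U in rack 4; 13U remain.
Put 33U in rack 5; 15U remain.
Put 31U in rack 6; 17U remain.
Put 31U in rack 7; 17U remain.
Put 30U in rack 8; 18U remain.
Put 29U in rack 9; 19U remain.
Put 26U in rack 10; 22U remain.
Put 26U in rack 11; 22U remain.
Put 25U in rack 12; 23U remain.
Put 25U in rack 13; 23U remain.
Put 14U in rack 5; 1U remain.
Put 10U in rack 1; 2U remain.
Put 10U in rack 2; 2U remain.
Put 8U in rack 3; 5U remain.
Final racks: [36,10] [36,10] [35,8] [35] [33,14] [31] [31] [30] [29] [26] [26] [25] [25].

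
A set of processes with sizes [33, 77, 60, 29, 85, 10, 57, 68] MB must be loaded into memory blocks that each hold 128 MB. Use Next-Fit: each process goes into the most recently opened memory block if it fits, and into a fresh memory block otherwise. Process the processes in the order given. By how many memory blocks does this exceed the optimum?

Next-Fit: [33,77] [60,29] [85,10] [57,68] → 4 memory blocks.
Total size 419 MB; any packing needs at least ⌈419/128⌉ = 4 memory blocks.
So 4 is already optimal.

0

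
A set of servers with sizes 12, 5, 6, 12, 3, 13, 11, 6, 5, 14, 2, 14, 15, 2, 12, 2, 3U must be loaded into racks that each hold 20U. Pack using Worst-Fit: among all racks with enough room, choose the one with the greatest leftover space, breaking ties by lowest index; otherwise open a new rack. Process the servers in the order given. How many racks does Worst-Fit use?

8 racks

12U → rack 1 (remaining 8U)
5U → rack 1 (remaining 3U)
6U → rack 2 (remaining 14U)
12U → rack 2 (remaining 2U)
3U → rack 1 (remaining 0U)
13U → rack 3 (remaining 7U)
11U → rack 4 (remaining 9U)
6U → rack 4 (remaining 3U)
5U → rack 3 (remaining 2U)
14U → rack 5 (remaining 6U)
2U → rack 5 (remaining 4U)
14U → rack 6 (remaining 6U)
15U → rack 7 (remaining 5U)
2U → rack 6 (remaining 4U)
12U → rack 8 (remaining 8U)
2U → rack 8 (remaining 6U)
3U → rack 8 (remaining 3U)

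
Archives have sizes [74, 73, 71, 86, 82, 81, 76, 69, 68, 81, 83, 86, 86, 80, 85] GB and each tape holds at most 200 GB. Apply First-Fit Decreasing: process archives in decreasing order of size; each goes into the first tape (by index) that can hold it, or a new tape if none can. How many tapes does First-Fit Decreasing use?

Sorted descending: 86, 86, 86, 85, 83, 82, 81, 81, 80, 76, 74, 73, 71, 69, 68.
Put 86 GB in tape 1; 114 GB remain.
Put 86 GB in tape 1; 28 GB remain.
Put 86 GB in tape 2; 114 GB remain.
Put 85 GB in tape 2; 29 GB remain.
Put 83 GB in tape 3; 117 GB remain.
Put 82 GB in tape 3; 35 GB remain.
Put 81 GB in tape 4; 119 GB remain.
Put 81 GB in tape 4; 38 GB remain.
Put 80 GB in tape 5; 120 GB remain.
Put 76 GB in tape 5; 44 GB remain.
Put 74 GB in tape 6; 126 GB remain.
Put 73 GB in tape 6; 53 GB remain.
Put 71 GB in tape 7; 129 GB remain.
Put 69 GB in tape 7; 60 GB remain.
Put 68 GB in tape 8; 132 GB remain.
Final tapes: [86,86] [86,85] [83,82] [81,81] [80,76] [74,73] [71,69] [68].

8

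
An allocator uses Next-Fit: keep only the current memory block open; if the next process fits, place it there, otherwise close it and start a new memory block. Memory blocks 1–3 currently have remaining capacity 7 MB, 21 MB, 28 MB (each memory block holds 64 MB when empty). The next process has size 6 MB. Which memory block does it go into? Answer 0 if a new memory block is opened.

3

Next-Fit only looks at memory block 3, which has 28 MB free.
6 MB fits there.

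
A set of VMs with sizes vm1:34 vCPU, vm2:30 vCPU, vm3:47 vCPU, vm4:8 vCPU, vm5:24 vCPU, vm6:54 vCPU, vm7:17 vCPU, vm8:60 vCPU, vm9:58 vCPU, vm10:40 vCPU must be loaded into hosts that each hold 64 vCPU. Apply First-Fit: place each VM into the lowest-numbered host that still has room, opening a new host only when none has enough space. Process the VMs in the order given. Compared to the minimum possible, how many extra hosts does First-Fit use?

First-Fit: [34,30] [47,8] [24,17] [54] [60] [58] [40] → 7 hosts.
Total size 372 vCPU; any packing needs at least ⌈372/64⌉ = 6 hosts.
An optimal packing achieves that bound: [60] [58] [54,8] [47,17] [40,24] [34,30] → 6 hosts.
Excess: 7 − 6 = 1.

1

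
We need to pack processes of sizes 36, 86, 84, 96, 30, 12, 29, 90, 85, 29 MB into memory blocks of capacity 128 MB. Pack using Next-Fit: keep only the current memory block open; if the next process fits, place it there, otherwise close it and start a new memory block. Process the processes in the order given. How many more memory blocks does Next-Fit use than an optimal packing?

1

Next-Fit: [36,86] [84] [96,30] [12,29] [90] [85,29] → 6 memory blocks.
Total size 577 MB; any packing needs at least ⌈577/128⌉ = 5 memory blocks.
An optimal packing achieves that bound: [96,30] [90,36] [86,29,12] [85,29] [84] → 5 memory blocks.
Excess: 6 − 5 = 1.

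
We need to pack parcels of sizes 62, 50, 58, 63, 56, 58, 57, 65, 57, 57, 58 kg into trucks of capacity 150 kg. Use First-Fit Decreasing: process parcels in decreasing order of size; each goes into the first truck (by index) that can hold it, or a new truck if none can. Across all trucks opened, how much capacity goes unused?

Sorted descending: 65, 63, 62, 58, 58, 58, 57, 57, 57, 56, 50.
65 kg → truck 1 (remaining 85 kg)
63 kg → truck 1 (remaining 22 kg)
62 kg → truck 2 (remaining 88 kg)
58 kg → truck 2 (remaining 30 kg)
58 kg → truck 3 (remaining 92 kg)
58 kg → truck 3 (remaining 34 kg)
57 kg → truck 4 (remaining 93 kg)
57 kg → truck 4 (remaining 36 kg)
57 kg → truck 5 (remaining 93 kg)
56 kg → truck 5 (remaining 37 kg)
50 kg → truck 6 (remaining 100 kg)
6 trucks × 150 kg = 900 kg; used 641 kg; unused 259 kg.

259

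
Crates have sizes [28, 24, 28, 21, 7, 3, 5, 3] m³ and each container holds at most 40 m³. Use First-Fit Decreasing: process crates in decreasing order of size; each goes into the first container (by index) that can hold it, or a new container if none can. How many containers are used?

Sorted descending: 28, 28, 24, 21, 7, 5, 3, 3.
28 m³ → container 1 (remaining 12 m³)
28 m³ → container 2 (remaining 12 m³)
24 m³ → container 3 (remaining 16 m³)
21 m³ → container 4 (remaining 19 m³)
7 m³ → container 1 (remaining 5 m³)
5 m³ → container 1 (remaining 0 m³)
3 m³ → container 2 (remaining 9 m³)
3 m³ → container 2 (remaining 6 m³)
Final containers: [28,7,5] [28,3,3] [24] [21].

4 containers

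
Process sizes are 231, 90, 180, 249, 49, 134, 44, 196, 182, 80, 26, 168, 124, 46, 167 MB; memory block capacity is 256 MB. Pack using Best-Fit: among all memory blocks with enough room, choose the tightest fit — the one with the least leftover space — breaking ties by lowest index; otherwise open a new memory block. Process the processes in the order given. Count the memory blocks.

memory block 1: place 231 MB, 25 MB left
memory block 2: place 90 MB, 166 MB left
memory block 3: place 180 MB, 76 MB left
memory block 4: place 249 MB, 7 MB left
memory block 3: place 49 MB, 27 MB left
memory block 2: place 134 MB, 32 MB left
memory block 5: place 44 MB, 212 MB left
memory block 5: place 196 MB, 16 MB left
memory block 6: place 182 MB, 74 MB left
memory block 7: place 80 MB, 176 MB left
memory block 3: place 26 MB, 1 MB left
memory block 7: place 168 MB, 8 MB left
memory block 8: place 124 MB, 132 MB left
memory block 6: place 46 MB, 28 MB left
memory block 9: place 167 MB, 89 MB left
Final memory blocks: [231] [90,134] [180,49,26] [249] [44,196] [182,46] [80,168] [124] [167].

9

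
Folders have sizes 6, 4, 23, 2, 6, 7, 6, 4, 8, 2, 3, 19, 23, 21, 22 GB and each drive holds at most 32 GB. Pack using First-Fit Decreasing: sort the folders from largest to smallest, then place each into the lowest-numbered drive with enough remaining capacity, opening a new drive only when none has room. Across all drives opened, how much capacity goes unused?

Sorted descending: 23, 23, 22, 21, 19, 8, 7, 6, 6, 6, 4, 4, 3, 2, 2.
drive 1: place 23 GB, 9 GB left
drive 2: place 23 GB, 9 GB left
drive 3: place 22 GB, 10 GB left
drive 4: place 21 GB, 11 GB left
drive 5: place 19 GB, 13 GB left
drive 1: place 8 GB, 1 GB left
drive 2: place 7 GB, 2 GB left
drive 3: place 6 GB, 4 GB left
drive 4: place 6 GB, 5 GB left
drive 5: place 6 GB, 7 GB left
drive 3: place 4 GB, 0 GB left
drive 4: place 4 GB, 1 GB left
drive 5: place 3 GB, 4 GB left
drive 2: place 2 GB, 0 GB left
drive 5: place 2 GB, 2 GB left
5 drives × 32 GB = 160 GB; used 156 GB; unused 4 GB.

4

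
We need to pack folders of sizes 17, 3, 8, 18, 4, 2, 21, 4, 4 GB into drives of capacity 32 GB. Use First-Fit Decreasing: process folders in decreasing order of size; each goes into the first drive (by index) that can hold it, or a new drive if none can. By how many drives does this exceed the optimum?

0

First-Fit Decreasing: [21,8,3] [18,4,4,4,2] [17] → 3 drives.
Total size 81 GB; any packing needs at least ⌈81/32⌉ = 3 drives.
So 3 is already optimal.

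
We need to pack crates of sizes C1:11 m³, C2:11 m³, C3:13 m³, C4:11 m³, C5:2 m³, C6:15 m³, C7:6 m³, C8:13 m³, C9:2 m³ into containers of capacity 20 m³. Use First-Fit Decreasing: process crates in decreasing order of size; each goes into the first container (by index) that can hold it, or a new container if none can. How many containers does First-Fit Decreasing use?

Sorted descending: 15, 13, 13, 11, 11, 11, 6, 2, 2.
15 m³ → container 1 (remaining 5 m³)
13 m³ → container 2 (remaining 7 m³)
13 m³ → container 3 (remaining 7 m³)
11 m³ → container 4 (remaining 9 m³)
11 m³ → container 5 (remaining 9 m³)
11 m³ → container 6 (remaining 9 m³)
6 m³ → container 2 (remaining 1 m³)
2 m³ → container 1 (remaining 3 m³)
2 m³ → container 1 (remaining 1 m³)
Final containers: [15,2,2] [13,6] [13] [11] [11] [11].

6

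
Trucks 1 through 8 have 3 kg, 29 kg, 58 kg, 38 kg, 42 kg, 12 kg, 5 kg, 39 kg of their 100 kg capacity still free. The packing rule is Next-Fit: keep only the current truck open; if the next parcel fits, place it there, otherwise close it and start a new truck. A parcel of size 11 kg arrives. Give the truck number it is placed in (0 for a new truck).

Next-Fit only looks at truck 8, which has 39 kg free.
11 kg fits there.

8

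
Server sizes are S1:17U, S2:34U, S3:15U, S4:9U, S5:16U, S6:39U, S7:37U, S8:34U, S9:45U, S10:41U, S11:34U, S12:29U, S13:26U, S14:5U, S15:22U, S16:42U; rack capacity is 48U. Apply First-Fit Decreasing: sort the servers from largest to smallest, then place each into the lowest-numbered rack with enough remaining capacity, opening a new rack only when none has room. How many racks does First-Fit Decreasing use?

11 racks

Sorted descending: 45, 42, 41, 39, 37, 34, 34, 34, 29, 26, 22, 17, 16, 15, 9, 5.
rack 1: place 45U, 3U left
rack 2: place 42U, 6U left
rack 3: place 41U, 7U left
rack 4: place 39U, 9U left
rack 5: place 37U, 11U left
rack 6: place 34U, 14U left
rack 7: place 34U, 14U left
rack 8: place 34U, 14U left
rack 9: place 29U, 19U left
rack 10: place 26U, 22U left
rack 10: place 22U, 0U left
rack 9: place 17U, 2U left
rack 11: place 16U, 32U left
rack 11: place 15U, 17U left
rack 4: place 9U, 0U left
rack 2: place 5U, 1U left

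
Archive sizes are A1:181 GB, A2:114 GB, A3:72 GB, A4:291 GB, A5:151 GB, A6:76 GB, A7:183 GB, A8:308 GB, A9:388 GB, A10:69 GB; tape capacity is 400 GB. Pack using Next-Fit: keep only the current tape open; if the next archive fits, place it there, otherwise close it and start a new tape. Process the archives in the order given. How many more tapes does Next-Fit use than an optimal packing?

Next-Fit: [181,114,72] [291] [151,76] [183] [308] [388] [69] → 7 tapes.
Total size 1833 GB; any packing needs at least ⌈1833/400⌉ = 5 tapes.
An optimal packing achieves that bound: [388] [308,76] [291,72] [183,181] [151,114,69] → 5 tapes.
Excess: 7 − 5 = 2.

2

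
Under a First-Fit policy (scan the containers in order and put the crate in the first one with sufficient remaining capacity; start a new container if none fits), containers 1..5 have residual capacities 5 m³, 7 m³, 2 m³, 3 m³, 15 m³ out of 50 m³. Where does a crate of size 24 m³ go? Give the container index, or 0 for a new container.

0

No container has ≥ 24 m³ free, so a new container is opened.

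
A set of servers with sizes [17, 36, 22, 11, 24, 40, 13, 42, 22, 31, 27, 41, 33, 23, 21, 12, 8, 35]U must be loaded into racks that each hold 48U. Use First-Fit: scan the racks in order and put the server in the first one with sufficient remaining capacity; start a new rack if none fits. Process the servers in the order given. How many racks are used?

rack 1: place 17U, 31U left
rack 2: place 36U, 12U left
rack 1: place 22U, 9U left
rack 2: place 11U, 1U left
rack 3: place 24U, 24U left
rack 4: place 40U, 8U left
rack 3: place 13U, 11U left
rack 5: place 42U, 6U left
rack 6: place 22U, 26U left
rack 7: place 31U, 17U left
rack 8: place 27U, 21U left
rack 9: place 41U, 7U left
rack 10: place 33U, 15U left
rack 6: place 23U, 3U left
rack 8: place 21U, 0U left
rack 7: place 12U, 5U left
rack 1: place 8U, 1U left
rack 11: place 35U, 13U left

11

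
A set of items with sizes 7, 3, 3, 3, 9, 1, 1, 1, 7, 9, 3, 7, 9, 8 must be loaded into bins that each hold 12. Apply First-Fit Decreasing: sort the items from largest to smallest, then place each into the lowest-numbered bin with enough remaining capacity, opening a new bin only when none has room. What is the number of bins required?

Sorted descending: 9, 9, 9, 8, 7, 7, 7, 3, 3, 3, 3, 1, 1, 1.
Put 9 in bin 1; 3 remain.
Put 9 in bin 2; 3 remain.
Put 9 in bin 3; 3 remain.
Put 8 in bin 4; 4 remain.
Put 7 in bin 5; 5 remain.
Put 7 in bin 6; 5 remain.
Put 7 in bin 7; 5 remain.
Put 3 in bin 1; 0 remain.
Put 3 in bin 2; 0 remain.
Put 3 in bin 3; 0 remain.
Put 3 in bin 4; 1 remain.
Put 1 in bin 4; 0 remain.
Put 1 in bin 5; 4 remain.
Put 1 in bin 5; 3 remain.
Final bins: [9,3] [9,3] [9,3] [8,3,1] [7,1,1] [7] [7].

7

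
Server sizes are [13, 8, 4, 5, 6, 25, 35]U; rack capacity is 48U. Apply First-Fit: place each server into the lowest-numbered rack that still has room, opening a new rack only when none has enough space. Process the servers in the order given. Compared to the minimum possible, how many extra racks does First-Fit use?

1

First-Fit: [13,8,4,5,6] [25] [35] → 3 racks.
Total size 96U; any packing needs at least ⌈96/48⌉ = 2 racks.
An optimal packing achieves that bound: [35,13] [25,8,6,5,4] → 2 racks.
Excess: 3 − 2 = 1.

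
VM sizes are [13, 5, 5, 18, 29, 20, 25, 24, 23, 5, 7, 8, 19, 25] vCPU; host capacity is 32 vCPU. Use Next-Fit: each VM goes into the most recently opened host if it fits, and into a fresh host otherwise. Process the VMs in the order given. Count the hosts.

10

host 1: place 13 vCPU, 19 vCPU left
host 1: place 5 vCPU, 14 vCPU left
host 1: place 5 vCPU, 9 vCPU left
host 2: place 18 vCPU, 14 vCPU left
host 3: place 29 vCPU, 3 vCPU left
host 4: place 20 vCPU, 12 vCPU left
host 5: place 25 vCPU, 7 vCPU left
host 6: place 24 vCPU, 8 vCPU left
host 7: place 23 vCPU, 9 vCPU left
host 7: place 5 vCPU, 4 vCPU left
host 8: place 7 vCPU, 25 vCPU left
host 8: place 8 vCPU, 17 vCPU left
host 9: place 19 vCPU, 13 vCPU left
host 10: place 25 vCPU, 7 vCPU left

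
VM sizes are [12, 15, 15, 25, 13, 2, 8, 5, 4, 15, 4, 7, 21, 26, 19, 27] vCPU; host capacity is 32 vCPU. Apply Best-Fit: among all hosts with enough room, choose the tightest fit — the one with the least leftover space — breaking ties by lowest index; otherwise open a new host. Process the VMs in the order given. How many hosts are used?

8

12 vCPU → host 1 (remaining 20 vCPU)
15 vCPU → host 1 (remaining 5 vCPU)
15 vCPU → host 2 (remaining 17 vCPU)
25 vCPU → host 3 (remaining 7 vCPU)
13 vCPU → host 2 (remaining 4 vCPU)
2 vCPU → host 2 (remaining 2 vCPU)
8 vCPU → host 4 (remaining 24 vCPU)
5 vCPU → host 1 (remaining 0 vCPU)
4 vCPU → host 3 (remaining 3 vCPU)
15 vCPU → host 4 (remaining 9 vCPU)
4 vCPU → host 4 (remaining 5 vCPU)
7 vCPU → host 5 (remaining 25 vCPU)
21 vCPU → host 5 (remaining 4 vCPU)
26 vCPU → host 6 (remaining 6 vCPU)
19 vCPU → host 7 (remaining 13 vCPU)
27 vCPU → host 8 (remaining 5 vCPU)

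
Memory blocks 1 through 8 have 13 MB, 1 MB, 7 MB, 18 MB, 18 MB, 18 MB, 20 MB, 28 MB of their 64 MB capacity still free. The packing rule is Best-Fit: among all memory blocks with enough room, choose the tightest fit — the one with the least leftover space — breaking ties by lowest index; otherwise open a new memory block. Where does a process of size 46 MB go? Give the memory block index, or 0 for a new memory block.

0

No memory block has ≥ 46 MB free, so a new memory block is opened.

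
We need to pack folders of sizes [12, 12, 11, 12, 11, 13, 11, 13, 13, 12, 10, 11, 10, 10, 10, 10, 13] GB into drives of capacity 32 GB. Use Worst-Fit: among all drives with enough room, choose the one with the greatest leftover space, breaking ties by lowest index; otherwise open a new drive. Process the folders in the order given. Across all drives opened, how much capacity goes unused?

drive 1: place 12 GB, 20 GB left
drive 1: place 12 GB, 8 GB left
drive 2: place 11 GB, 21 GB left
drive 2: place 12 GB, 9 GB left
drive 3: place 11 GB, 21 GB left
drive 3: place 13 GB, 8 GB left
drive 4: place 11 GB, 21 GB left
drive 4: place 13 GB, 8 GB left
drive 5: place 13 GB, 19 GB left
drive 5: place 12 GB, 7 GB left
drive 6: place 10 GB, 22 GB left
drive 6: place 11 GB, 11 GB left
drive 6: place 10 GB, 1 GB left
drive 7: place 10 GB, 22 GB left
drive 7: place 10 GB, 12 GB left
drive 7: place 10 GB, 2 GB left
drive 8: place 13 GB, 19 GB left
8 drives × 32 GB = 256 GB; used 194 GB; unused 62 GB.

62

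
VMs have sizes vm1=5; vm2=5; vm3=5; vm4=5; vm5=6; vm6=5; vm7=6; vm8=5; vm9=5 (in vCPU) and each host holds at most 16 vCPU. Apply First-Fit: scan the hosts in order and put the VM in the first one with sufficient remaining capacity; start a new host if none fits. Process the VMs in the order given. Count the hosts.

3

host 1: place vm1 (5 vCPU), 11 vCPU left
host 1: place vm2 (5 vCPU), 6 vCPU left
host 1: place vm3 (5 vCPU), 1 vCPU left
host 2: place vm4 (5 vCPU), 11 vCPU left
host 2: place vm5 (6 vCPU), 5 vCPU left
host 2: place vm6 (5 vCPU), 0 vCPU left
host 3: place vm7 (6 vCPU), 10 vCPU left
host 3: place vm8 (5 vCPU), 5 vCPU left
host 3: place vm9 (5 vCPU), 0 vCPU left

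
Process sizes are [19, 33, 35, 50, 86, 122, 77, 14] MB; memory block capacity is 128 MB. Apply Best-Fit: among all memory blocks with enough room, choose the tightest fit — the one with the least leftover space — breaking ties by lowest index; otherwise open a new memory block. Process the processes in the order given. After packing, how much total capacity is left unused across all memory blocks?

memory block 1: place 19 MB, 109 MB left
memory block 1: place 33 MB, 76 MB left
memory block 1: place 35 MB, 41 MB left
memory block 2: place 50 MB, 78 MB left
memory block 3: place 86 MB, 42 MB left
memory block 4: place 122 MB, 6 MB left
memory block 2: place 77 MB, 1 MB left
memory block 1: place 14 MB, 27 MB left
4 memory blocks × 128 MB = 512 MB; used 436 MB; unused 76 MB.

76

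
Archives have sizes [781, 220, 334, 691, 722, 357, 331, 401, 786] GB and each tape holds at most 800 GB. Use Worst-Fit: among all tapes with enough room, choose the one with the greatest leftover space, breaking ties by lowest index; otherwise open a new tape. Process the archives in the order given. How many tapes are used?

7

tape 1: place 781 GB, 19 GB left
tape 2: place 220 GB, 580 GB left
tape 2: place 334 GB, 246 GB left
tape 3: place 691 GB, 109 GB left
tape 4: place 722 GB, 78 GB left
tape 5: place 357 GB, 443 GB left
tape 5: place 331 GB, 112 GB left
tape 6: place 401 GB, 399 GB left
tape 7: place 786 GB, 14 GB left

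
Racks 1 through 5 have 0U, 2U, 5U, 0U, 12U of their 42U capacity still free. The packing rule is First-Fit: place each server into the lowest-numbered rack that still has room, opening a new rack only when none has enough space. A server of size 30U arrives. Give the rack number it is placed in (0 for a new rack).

No rack has ≥ 30U free, so a new rack is opened.

0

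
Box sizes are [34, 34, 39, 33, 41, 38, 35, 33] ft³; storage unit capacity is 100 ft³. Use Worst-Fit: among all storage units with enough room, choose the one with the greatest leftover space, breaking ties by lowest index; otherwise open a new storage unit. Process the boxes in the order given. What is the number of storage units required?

34 ft³ → storage unit 1 (remaining 66 ft³)
34 ft³ → storage unit 1 (remaining 32 ft³)
39 ft³ → storage unit 2 (remaining 61 ft³)
33 ft³ → storage unit 2 (remaining 28 ft³)
41 ft³ → storage unit 3 (remaining 59 ft³)
38 ft³ → storage unit 3 (remaining 21 ft³)
35 ft³ → storage unit 4 (remaining 65 ft³)
33 ft³ → storage unit 4 (remaining 32 ft³)

4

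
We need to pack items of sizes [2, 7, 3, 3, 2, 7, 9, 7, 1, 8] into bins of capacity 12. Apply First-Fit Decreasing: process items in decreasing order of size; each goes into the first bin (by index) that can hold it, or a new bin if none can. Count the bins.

Sorted descending: 9, 8, 7, 7, 7, 3, 3, 2, 2, 1.
9 → bin 1 (remaining 3)
8 → bin 2 (remaining 4)
7 → bin 3 (remaining 5)
7 → bin 4 (remaining 5)
7 → bin 5 (remaining 5)
3 → bin 1 (remaining 0)
3 → bin 2 (remaining 1)
2 → bin 3 (remaining 3)
2 → bin 3 (remaining 1)
1 → bin 2 (remaining 0)
Final bins: [9,3] [8,3,1] [7,2,2] [7] [7].

5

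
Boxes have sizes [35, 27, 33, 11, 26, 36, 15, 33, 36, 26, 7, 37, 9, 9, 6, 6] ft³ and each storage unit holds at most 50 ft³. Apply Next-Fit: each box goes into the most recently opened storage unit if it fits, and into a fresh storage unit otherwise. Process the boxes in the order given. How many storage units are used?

35 ft³ → storage unit 1 (remaining 15 ft³)
27 ft³ → storage unit 2 (remaining 23 ft³)
33 ft³ → storage unit 3 (remaining 17 ft³)
11 ft³ → storage unit 3 (remaining 6 ft³)
26 ft³ → storage unit 4 (remaining 24 ft³)
36 ft³ → storage unit 5 (remaining 14 ft³)
15 ft³ → storage unit 6 (remaining 35 ft³)
33 ft³ → storage unit 6 (remaining 2 ft³)
36 ft³ → storage unit 7 (remaining 14 ft³)
26 ft³ → storage unit 8 (remaining 24 ft³)
7 ft³ → storage unit 8 (remaining 17 ft³)
37 ft³ → storage unit 9 (remaining 13 ft³)
9 ft³ → storage unit 9 (remaining 4 ft³)
9 ft³ → storage unit 10 (remaining 41 ft³)
6 ft³ → storage unit 10 (remaining 35 ft³)
6 ft³ → storage unit 10 (remaining 29 ft³)
Final storage units: [35] [27] [33,11] [26] [36] [15,33] [36] [26,7] [37,9] [9,6,6].

10 storage units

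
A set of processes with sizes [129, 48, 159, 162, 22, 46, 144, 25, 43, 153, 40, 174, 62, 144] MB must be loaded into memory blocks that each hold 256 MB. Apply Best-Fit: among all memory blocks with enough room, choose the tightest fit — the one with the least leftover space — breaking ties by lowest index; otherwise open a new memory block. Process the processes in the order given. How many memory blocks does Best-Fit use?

Put 129 MB in memory block 1; 127 MB remain.
Put 48 MB in memory block 1; 79 MB remain.
Put 159 MB in memory block 2; 97 MB remain.
Put 162 MB in memory block 3; 94 MB remain.
Put 22 MB in memory block 1; 57 MB remain.
Put 46 MB in memory block 1; 11 MB remain.
Put 144 MB in memory block 4; 112 MB remain.
Put 25 MB in memory block 3; 69 MB remain.
Put 43 MB in memory block 3; 26 MB remain.
Put 153 MB in memory block 5; 103 MB remain.
Put 40 MB in memory block 2; 57 MB remain.
Put 174 MB in memory block 6; 82 MB remain.
Put 62 MB in memory block 6; 20 MB remain.
Put 144 MB in memory block 7; 112 MB remain.
Final memory blocks: [129,48,22,46] [159,40] [162,25,43] [144] [153] [174,62] [144].

7 memory blocks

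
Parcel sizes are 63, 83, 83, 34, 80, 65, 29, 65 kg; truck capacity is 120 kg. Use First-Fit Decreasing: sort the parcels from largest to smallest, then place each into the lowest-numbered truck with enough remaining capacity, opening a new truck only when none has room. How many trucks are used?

Sorted descending: 83, 83, 80, 65, 65, 63, 34, 29.
83 kg → truck 1 (remaining 37 kg)
83 kg → truck 2 (remaining 37 kg)
80 kg → truck 3 (remaining 40 kg)
65 kg → truck 4 (remaining 55 kg)
65 kg → truck 5 (remaining 55 kg)
63 kg → truck 6 (remaining 57 kg)
34 kg → truck 1 (remaining 3 kg)
29 kg → truck 2 (remaining 8 kg)
Final trucks: [83,34] [83,29] [80] [65] [65] [63].

6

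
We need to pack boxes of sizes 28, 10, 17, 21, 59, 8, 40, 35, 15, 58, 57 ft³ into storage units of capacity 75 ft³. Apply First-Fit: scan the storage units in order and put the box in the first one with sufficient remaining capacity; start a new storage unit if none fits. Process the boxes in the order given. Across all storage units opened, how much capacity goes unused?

102

28 ft³ → storage unit 1 (remaining 47 ft³)
10 ft³ → storage unit 1 (remaining 37 ft³)
17 ft³ → storage unit 1 (remaining 20 ft³)
21 ft³ → storage unit 2 (remaining 54 ft³)
59 ft³ → storage unit 3 (remaining 16 ft³)
8 ft³ → storage unit 1 (remaining 12 ft³)
40 ft³ → storage unit 2 (remaining 14 ft³)
35 ft³ → storage unit 4 (remaining 40 ft³)
15 ft³ → storage unit 3 (remaining 1 ft³)
58 ft³ → storage unit 5 (remaining 17 ft³)
57 ft³ → storage unit 6 (remaining 18 ft³)
6 storage units × 75 ft³ = 450 ft³; used 348 ft³; unused 102 ft³.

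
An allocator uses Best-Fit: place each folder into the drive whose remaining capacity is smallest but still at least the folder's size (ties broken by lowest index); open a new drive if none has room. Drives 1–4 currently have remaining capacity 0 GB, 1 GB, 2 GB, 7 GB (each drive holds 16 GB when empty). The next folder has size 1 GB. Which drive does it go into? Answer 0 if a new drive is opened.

2

Drives with room: drive 2 (1 GB), drive 3 (2 GB), drive 4 (7 GB).
Tightest fit is drive 2 with 1 GB free.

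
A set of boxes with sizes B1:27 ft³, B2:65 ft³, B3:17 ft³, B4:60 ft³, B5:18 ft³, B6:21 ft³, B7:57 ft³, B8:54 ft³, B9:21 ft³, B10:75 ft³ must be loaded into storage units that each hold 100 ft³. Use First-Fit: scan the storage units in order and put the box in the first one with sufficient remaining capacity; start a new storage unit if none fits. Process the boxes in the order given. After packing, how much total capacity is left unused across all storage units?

85

Put B1 (27 ft³) in storage unit 1; 73 ft³ remain.
Put B2 (65 ft³) in storage unit 1; 8 ft³ remain.
Put B3 (17 ft³) in storage unit 2; 83 ft³ remain.
Put B4 (60 ft³) in storage unit 2; 23 ft³ remain.
Put B5 (18 ft³) in storage unit 2; 5 ft³ remain.
Put B6 (21 ft³) in storage unit 3; 79 ft³ remain.
Put B7 (57 ft³) in storage unit 3; 22 ft³ remain.
Put B8 (54 ft³) in storage unit 4; 46 ft³ remain.
Put B9 (21 ft³) in storage unit 3; 1 ft³ remain.
Put B10 (75 ft³) in storage unit 5; 25 ft³ remain.
5 storage units × 100 ft³ = 500 ft³; used 415 ft³; unused 85 ft³.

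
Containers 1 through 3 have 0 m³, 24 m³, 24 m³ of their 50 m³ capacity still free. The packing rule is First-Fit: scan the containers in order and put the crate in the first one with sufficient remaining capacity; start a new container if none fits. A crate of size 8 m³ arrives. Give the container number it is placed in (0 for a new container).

2

Containers with room: container 2 (24 m³), container 3 (24 m³).
The first with room is container 2.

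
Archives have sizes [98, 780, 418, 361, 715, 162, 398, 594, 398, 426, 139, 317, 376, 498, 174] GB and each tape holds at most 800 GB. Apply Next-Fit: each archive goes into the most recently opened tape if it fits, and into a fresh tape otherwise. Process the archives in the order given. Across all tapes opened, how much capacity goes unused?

98 GB → tape 1 (remaining 702 GB)
780 GB → tape 2 (remaining 20 GB)
418 GB → tape 3 (remaining 382 GB)
361 GB → tape 3 (remaining 21 GB)
715 GB → tape 4 (remaining 85 GB)
162 GB → tape 5 (remaining 638 GB)
398 GB → tape 5 (remaining 240 GB)
594 GB → tape 6 (remaining 206 GB)
398 GB → tape 7 (remaining 402 GB)
426 GB → tape 8 (remaining 374 GB)
139 GB → tape 8 (remaining 235 GB)
317 GB → tape 9 (remaining 483 GB)
376 GB → tape 9 (remaining 107 GB)
498 GB → tape 10 (remaining 302 GB)
174 GB → tape 10 (remaining 128 GB)
10 tapes × 800 GB = 8000 GB; used 5854 GB; unused 2146 GB.

2146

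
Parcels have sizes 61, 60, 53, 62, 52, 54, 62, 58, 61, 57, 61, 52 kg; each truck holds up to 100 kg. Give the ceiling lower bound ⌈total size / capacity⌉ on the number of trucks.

Total size = 61 + 60 + 53 + 62 + 52 + 54 + 62 + 58 + 61 + 57 + 61 + 52 = 693 kg.
⌈693 / 100⌉ = 7.

7 trucks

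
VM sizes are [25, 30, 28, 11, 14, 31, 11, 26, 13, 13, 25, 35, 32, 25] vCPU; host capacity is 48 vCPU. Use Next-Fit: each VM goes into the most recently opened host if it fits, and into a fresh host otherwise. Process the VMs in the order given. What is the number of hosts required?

25 vCPU → host 1 (remaining 23 vCPU)
30 vCPU → host 2 (remaining 18 vCPU)
28 vCPU → host 3 (remaining 20 vCPU)
11 vCPU → host 3 (remaining 9 vCPU)
14 vCPU → host 4 (remaining 34 vCPU)
31 vCPU → host 4 (remaining 3 vCPU)
11 vCPU → host 5 (remaining 37 vCPU)
26 vCPU → host 5 (remaining 11 vCPU)
13 vCPU → host 6 (remaining 35 vCPU)
13 vCPU → host 6 (remaining 22 vCPU)
25 vCPU → host 7 (remaining 23 vCPU)
35 vCPU → host 8 (remaining 13 vCPU)
32 vCPU → host 9 (remaining 16 vCPU)
25 vCPU → host 10 (remaining 23 vCPU)

10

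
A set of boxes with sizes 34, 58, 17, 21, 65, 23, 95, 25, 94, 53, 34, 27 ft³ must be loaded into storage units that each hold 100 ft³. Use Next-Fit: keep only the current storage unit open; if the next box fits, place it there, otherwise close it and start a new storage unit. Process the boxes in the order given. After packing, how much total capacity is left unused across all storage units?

34 ft³ → storage unit 1 (remaining 66 ft³)
58 ft³ → storage unit 1 (remaining 8 ft³)
17 ft³ → storage unit 2 (remaining 83 ft³)
21 ft³ → storage unit 2 (remaining 62 ft³)
65 ft³ → storage unit 3 (remaining 35 ft³)
23 ft³ → storage unit 3 (remaining 12 ft³)
95 ft³ → storage unit 4 (remaining 5 ft³)
25 ft³ → storage unit 5 (remaining 75 ft³)
94 ft³ → storage unit 6 (remaining 6 ft³)
53 ft³ → storage unit 7 (remaining 47 ft³)
34 ft³ → storage unit 7 (remaining 13 ft³)
27 ft³ → storage unit 8 (remaining 73 ft³)
8 storage units × 100 ft³ = 800 ft³; used 546 ft³; unused 254 ft³.

254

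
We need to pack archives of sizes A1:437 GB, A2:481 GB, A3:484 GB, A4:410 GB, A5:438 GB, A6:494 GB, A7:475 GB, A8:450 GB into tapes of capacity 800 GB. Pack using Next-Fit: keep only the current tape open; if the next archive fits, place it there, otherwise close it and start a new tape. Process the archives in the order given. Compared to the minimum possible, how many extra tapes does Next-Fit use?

Next-Fit: [437] [481] [484] [410] [438] [494] [475] [450] → 8 tapes.
8 archives exceed 400 GB (half the capacity), and no two of those can share a tape, so at least 8 tapes are needed.
So 8 is already optimal.

0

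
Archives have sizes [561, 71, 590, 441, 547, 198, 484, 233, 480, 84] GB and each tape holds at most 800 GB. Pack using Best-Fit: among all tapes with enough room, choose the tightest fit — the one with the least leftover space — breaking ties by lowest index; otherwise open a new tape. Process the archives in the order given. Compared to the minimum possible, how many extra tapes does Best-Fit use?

Best-Fit: [561,71,84] [590,198] [441] [547,233] [484] [480] → 6 tapes.
6 archives exceed 400 GB (half the capacity), and no two of those can share a tape, so at least 6 tapes are needed.
So 6 is already optimal.

0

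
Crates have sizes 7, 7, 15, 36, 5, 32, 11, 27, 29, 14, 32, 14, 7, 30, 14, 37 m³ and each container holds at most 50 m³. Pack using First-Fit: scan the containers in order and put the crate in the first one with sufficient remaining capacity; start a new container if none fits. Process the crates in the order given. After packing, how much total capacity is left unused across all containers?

container 1: place 7 m³, 43 m³ left
container 1: place 7 m³, 36 m³ left
container 1: place 15 m³, 21 m³ left
container 2: place 36 m³, 14 m³ left
container 1: place 5 m³, 16 m³ left
container 3: place 32 m³, 18 m³ left
container 1: place 11 m³, 5 m³ left
container 4: place 27 m³, 23 m³ left
container 5: place 29 m³, 21 m³ left
container 2: place 14 m³, 0 m³ left
container 6: place 32 m³, 18 m³ left
container 3: place 14 m³, 4 m³ left
container 4: place 7 m³, 16 m³ left
container 7: place 30 m³, 20 m³ left
container 4: place 14 m³, 2 m³ left
container 8: place 37 m³, 13 m³ left
8 containers × 50 m³ = 400 m³; used 317 m³; unused 83 m³.

83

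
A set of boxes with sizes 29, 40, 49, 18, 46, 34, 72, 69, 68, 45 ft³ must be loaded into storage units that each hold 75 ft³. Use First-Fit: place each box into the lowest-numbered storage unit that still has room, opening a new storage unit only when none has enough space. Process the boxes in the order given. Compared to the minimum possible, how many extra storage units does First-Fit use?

1

First-Fit: [29,40] [49,18] [46] [34] [72] [69] [68] [45] → 8 storage units.
Total size 470 ft³; any packing needs at least ⌈470/75⌉ = 7 storage units.
An optimal packing achieves that bound: [72] [69] [68] [49,18] [46,29] [45] [40,34] → 7 storage units.
Excess: 8 − 7 = 1.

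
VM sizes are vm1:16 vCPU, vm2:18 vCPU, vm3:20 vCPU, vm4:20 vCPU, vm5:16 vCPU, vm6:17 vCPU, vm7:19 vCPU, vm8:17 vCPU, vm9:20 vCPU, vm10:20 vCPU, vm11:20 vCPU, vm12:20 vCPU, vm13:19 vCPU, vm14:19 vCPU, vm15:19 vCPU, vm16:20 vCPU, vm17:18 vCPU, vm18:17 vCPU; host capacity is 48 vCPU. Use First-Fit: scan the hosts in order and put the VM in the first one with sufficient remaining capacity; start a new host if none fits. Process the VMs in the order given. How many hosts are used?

9

Put vm1 (16 vCPU) in host 1; 32 vCPU remain.
Put vm2 (18 vCPU) in host 1; 14 vCPU remain.
Put vm3 (20 vCPU) in host 2; 28 vCPU remain.
Put vm4 (20 vCPU) in host 2; 8 vCPU remain.
Put vm5 (16 vCPU) in host 3; 32 vCPU remain.
Put vm6 (17 vCPU) in host 3; 15 vCPU remain.
Put vm7 (19 vCPU) in host 4; 29 vCPU remain.
Put vm8 (17 vCPU) in host 4; 12 vCPU remain.
Put vm9 (20 vCPU) in host 5; 28 vCPU remain.
Put vm10 (20 vCPU) in host 5; 8 vCPU remain.
Put vm11 (20 vCPU) in host 6; 28 vCPU remain.
Put vm12 (20 vCPU) in host 6; 8 vCPU remain.
Put vm13 (19 vCPU) in host 7; 29 vCPU remain.
Put vm14 (19 vCPU) in host 7; 10 vCPU remain.
Put vm15 (19 vCPU) in host 8; 29 vCPU remain.
Put vm16 (20 vCPU) in host 8; 9 vCPU remain.
Put vm17 (18 vCPU) in host 9; 30 vCPU remain.
Put vm18 (17 vCPU) in host 9; 13 vCPU remain.
Final hosts: [16,18] [20,20] [16,17] [19,17] [20,20] [20,20] [19,19] [19,20] [18,17].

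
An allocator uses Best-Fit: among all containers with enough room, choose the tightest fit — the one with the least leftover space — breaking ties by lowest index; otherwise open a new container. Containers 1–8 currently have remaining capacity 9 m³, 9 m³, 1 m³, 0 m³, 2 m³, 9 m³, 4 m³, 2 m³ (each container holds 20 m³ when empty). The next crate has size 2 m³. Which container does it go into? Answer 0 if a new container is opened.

Containers with room: container 1 (9 m³), container 2 (9 m³), container 5 (2 m³), container 6 (9 m³), container 7 (4 m³), container 8 (2 m³).
Tightest fit is container 5 with 2 m³ free.

5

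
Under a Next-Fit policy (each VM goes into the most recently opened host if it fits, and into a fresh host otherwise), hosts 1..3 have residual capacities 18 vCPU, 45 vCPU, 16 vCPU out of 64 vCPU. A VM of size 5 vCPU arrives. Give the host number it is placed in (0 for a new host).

Next-Fit only looks at host 3, which has 16 vCPU free.
5 vCPU fits there.

3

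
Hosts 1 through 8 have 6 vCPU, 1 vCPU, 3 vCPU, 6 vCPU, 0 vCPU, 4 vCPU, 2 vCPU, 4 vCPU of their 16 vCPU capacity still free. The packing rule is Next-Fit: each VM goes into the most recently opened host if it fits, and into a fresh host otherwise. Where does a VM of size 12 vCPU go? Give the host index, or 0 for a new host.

0

Next-Fit only looks at host 8, which has 4 vCPU free.
12 vCPU does not fit, so a new host is opened.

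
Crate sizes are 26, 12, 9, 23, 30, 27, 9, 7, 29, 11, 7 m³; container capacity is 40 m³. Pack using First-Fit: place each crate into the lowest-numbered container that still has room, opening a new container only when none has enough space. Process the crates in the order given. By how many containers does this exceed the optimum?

First-Fit: [26,12] [9,23,7] [30,9] [27,11] [29,7] → 5 containers.
Total size 190 m³; any packing needs at least ⌈190/40⌉ = 5 containers.
So 5 is already optimal.

0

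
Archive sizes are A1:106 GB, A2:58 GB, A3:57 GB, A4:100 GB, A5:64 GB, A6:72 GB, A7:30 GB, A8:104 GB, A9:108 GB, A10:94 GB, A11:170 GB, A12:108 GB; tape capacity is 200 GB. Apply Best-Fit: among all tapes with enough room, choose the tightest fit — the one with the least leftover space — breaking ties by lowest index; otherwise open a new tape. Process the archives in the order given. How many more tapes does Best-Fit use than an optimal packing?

Best-Fit: [106,58,30] [57,100] [64,72] [104,94] [108] [170] [108] → 7 tapes.
Total size 1071 GB; any packing needs at least ⌈1071/200⌉ = 6 tapes.
An optimal packing achieves that bound: [170,30] [108,72] [108,64] [106,94] [104,58] [100,57] → 6 tapes.
Excess: 7 − 6 = 1.

1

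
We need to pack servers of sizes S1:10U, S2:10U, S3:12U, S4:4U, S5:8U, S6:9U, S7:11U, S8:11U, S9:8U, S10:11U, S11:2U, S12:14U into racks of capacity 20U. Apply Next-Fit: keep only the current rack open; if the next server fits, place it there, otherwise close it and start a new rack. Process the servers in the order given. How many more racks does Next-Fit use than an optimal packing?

1

Next-Fit: [10,10] [12,4] [8,9] [11] [11,8] [11,2] [14] → 7 racks.
Total size 110U; any packing needs at least ⌈110/20⌉ = 6 racks.
An optimal packing achieves that bound: [14,4,2] [12,8] [11,9] [11,8] [11] [10,10] → 6 racks.
Excess: 7 − 6 = 1.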